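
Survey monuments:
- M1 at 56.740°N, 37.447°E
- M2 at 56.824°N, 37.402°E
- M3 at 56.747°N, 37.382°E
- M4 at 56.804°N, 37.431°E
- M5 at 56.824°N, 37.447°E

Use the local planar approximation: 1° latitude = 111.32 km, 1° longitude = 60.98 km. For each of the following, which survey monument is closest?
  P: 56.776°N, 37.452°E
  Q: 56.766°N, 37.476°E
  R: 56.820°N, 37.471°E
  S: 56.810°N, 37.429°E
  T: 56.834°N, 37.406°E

P→M4; Q→M1; R→M5; S→M4; T→M2

P at 56.776°N, 37.452°E:
  M1: 4.0191 km
  M2: 6.1521 km
  M3: 5.3519 km
  M4: 3.3698 km
  M5: 5.3521 km
  → nearest: M4 (3.3698 km)
Q at 56.766°N, 37.476°E:
  M1: 3.3918 km
  M2: 7.8772 km
  M3: 6.1099 km
  M4: 5.0423 km
  M5: 6.6944 km
  → nearest: M1 (3.3918 km)
R at 56.820°N, 37.471°E:
  M1: 9.0251 km
  M2: 4.2311 km
  M3: 9.7720 km
  M4: 3.0203 km
  M5: 1.5298 km
  → nearest: M5 (1.5298 km)
S at 56.810°N, 37.429°E:
  M1: 7.8693 km
  M2: 2.2671 km
  M3: 7.5762 km
  M4: 0.6790 km
  M5: 1.9062 km
  → nearest: M4 (0.6790 km)
T at 56.834°N, 37.406°E:
  M1: 10.7586 km
  M2: 1.1396 km
  M3: 9.7948 km
  M4: 3.6711 km
  M5: 2.7368 km
  → nearest: M2 (1.1396 km)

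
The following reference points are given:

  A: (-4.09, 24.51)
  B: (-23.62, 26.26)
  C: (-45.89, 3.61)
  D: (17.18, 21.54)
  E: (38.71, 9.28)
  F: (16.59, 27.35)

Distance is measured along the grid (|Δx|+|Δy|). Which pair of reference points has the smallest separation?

Pairwise distances:
A–B: 21.28
A–C: 62.70
A–D: 24.24
A–E: 58.03
A–F: 23.52
B–C: 44.92
B–D: 45.52
B–E: 79.31
B–F: 41.30
C–D: 81.00
C–E: 90.27
C–F: 86.22
D–E: 33.79
D–F: 6.40
E–F: 40.19
Closest pair: D–F at 6.40.

D and F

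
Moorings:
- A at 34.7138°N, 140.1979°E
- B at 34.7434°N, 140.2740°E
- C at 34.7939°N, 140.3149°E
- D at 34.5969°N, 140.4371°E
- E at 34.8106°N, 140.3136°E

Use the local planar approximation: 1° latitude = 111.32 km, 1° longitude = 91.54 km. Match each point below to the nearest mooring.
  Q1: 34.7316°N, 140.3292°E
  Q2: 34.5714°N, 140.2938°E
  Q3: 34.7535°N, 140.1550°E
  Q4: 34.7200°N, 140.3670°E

Q1 at 34.7316°N, 140.3292°E:
  A: √((-0.0178·111.32)² + (-0.1313·91.54)²) = √(3.926326 + 144.461217) = 12.1814 km
  B: √((0.0118·111.32)² + (-0.0552·91.54)²) = √(1.725482 + 25.532890) = 5.2210 km
  C: √((0.0623·111.32)² + (-0.0143·91.54)²) = √(48.097498 + 1.713539) = 7.0577 km
  D: √((-0.1347·111.32)² + (0.1079·91.54)²) = √(224.844147 + 97.558408) = 17.9556 km
  E: √((0.0790·111.32)² + (-0.0156·91.54)²) = √(77.339361 + 2.039253) = 8.9095 km
  → nearest: B (5.2210 km)
Q2 at 34.5714°N, 140.2938°E:
  A: √((0.1424·111.32)² + (-0.0959·91.54)²) = √(251.284889 + 77.065328) = 18.1204 km
  B: √((0.1720·111.32)² + (-0.0198·91.54)²) = √(366.609141 + 3.285127) = 19.2326 km
  C: √((0.2225·111.32)² + (0.0211·91.54)²) = √(613.488500 + 3.730669) = 24.8439 km
  D: √((0.0255·111.32)² + (0.1433·91.54)²) = √(8.057991 + 172.073581) = 13.4213 km
  E: √((0.2392·111.32)² + (0.0198·91.54)²) = √(709.036751 + 3.285127) = 26.6894 km
  → nearest: D (13.4213 km)
Q3 at 34.7535°N, 140.1550°E:
  A: √((-0.0397·111.32)² + (0.0429·91.54)²) = √(19.531132 + 15.421847) = 5.9121 km
  B: √((-0.0101·111.32)² + (0.1190·91.54)²) = √(1.264122 + 118.663113) = 10.9511 km
  C: √((0.0404·111.32)² + (0.1599·91.54)²) = √(20.225959 + 214.248970) = 15.3126 km
  D: √((-0.1566·111.32)² + (0.2821·91.54)²) = √(303.899448 + 666.849744) = 31.1568 km
  E: √((0.0571·111.32)² + (0.1586·91.54)²) = √(40.403465 + 210.779409) = 15.8487 km
  → nearest: A (5.9121 km)
Q4 at 34.7200°N, 140.3670°E:
  A: √((-0.0062·111.32)² + (-0.1691·91.54)²) = √(0.476354 + 239.612258) = 15.4948 km
  B: √((0.0234·111.32)² + (-0.0930·91.54)²) = √(6.785441 + 72.474915) = 8.9028 km
  C: √((0.0739·111.32)² + (-0.0521·91.54)²) = √(67.676092 + 22.745593) = 9.5090 km
  D: √((-0.1231·111.32)² + (0.0701·91.54)²) = √(187.785693 + 41.177299) = 15.1315 km
  E: √((0.0906·111.32)² + (-0.0534·91.54)²) = √(101.719166 + 23.894851) = 11.2078 km
  → nearest: B (8.9028 km)

Q1→B; Q2→D; Q3→A; Q4→B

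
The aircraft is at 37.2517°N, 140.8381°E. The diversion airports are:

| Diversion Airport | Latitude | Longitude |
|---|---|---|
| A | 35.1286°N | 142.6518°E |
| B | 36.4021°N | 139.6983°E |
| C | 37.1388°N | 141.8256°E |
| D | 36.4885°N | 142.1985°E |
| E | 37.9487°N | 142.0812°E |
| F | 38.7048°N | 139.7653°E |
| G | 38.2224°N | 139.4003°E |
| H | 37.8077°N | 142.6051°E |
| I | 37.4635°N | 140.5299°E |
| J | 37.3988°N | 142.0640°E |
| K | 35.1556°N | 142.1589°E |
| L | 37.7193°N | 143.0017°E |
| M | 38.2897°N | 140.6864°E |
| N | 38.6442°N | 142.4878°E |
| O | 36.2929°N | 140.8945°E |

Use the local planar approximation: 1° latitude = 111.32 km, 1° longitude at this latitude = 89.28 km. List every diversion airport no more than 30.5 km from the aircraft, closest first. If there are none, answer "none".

none

Distances from 37.2517°N, 140.8381°E:
A: √((-2.1231·111.32)² + (1.8137·89.28)²) = √(55858.246211 + 26220.397373) = 286.4937 km
B: √((-0.8496·111.32)² + (-1.1398·89.28)²) = √(8944.898210 + 10355.371133) = 138.9254 km
C: √((-0.1129·111.32)² + (0.9875·89.28)²) = √(157.955328 + 7772.890896) = 89.0553 km
D: √((-0.7632·111.32)² + (1.3604·89.28)²) = √(7218.103726 + 14751.684307) = 148.2221 km
E: √((0.6970·111.32)² + (1.2431·89.28)²) = √(6020.214307 + 12317.441153) = 135.4166 km
F: √((1.4531·111.32)² + (-1.0728·89.28)²) = √(26166.003845 + 9173.728711) = 187.9887 km
G: √((0.9707·111.32)² + (-1.4378·89.28)²) = √(11676.601386 + 16478.031235) = 167.7934 km
H: √((0.5560·111.32)² + (1.7670·89.28)²) = √(3830.857333 + 24887.510840) = 169.4649 km
I: √((0.2118·111.32)² + (-0.3082·89.28)²) = √(555.902090 + 757.135539) = 36.2359 km
J: √((0.1471·111.32)² + (1.2259·89.28)²) = √(268.146258 + 11978.941756) = 110.6666 km
K: √((-2.0961·111.32)² + (1.3208·89.28)²) = √(54446.553176 + 13905.367901) = 261.4420 km
L: √((0.4676·111.32)² + (2.1636·89.28)²) = √(2709.538962 + 37313.183913) = 200.0568 km
M: √((1.0380·111.32)² + (-0.1517·89.28)²) = √(13351.839476 + 183.433868) = 116.3412 km
N: √((1.3925·111.32)² + (1.6497·89.28)²) = √(24029.061172 + 21692.934852) = 213.8270 km
O: √((-0.9588·111.32)² + (0.0564·89.28)²) = √(11392.064784 + 25.355173) = 106.8523 km
Threshold 30.5 km: none within range.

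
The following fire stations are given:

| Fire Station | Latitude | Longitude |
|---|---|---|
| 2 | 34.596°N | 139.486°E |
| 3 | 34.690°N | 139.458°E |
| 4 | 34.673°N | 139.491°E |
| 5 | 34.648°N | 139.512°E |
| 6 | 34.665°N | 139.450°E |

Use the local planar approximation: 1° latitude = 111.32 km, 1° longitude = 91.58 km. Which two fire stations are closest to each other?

3 and 6

Pairwise distances:
2–3: √((0.094·111.32)² + (-0.028·91.58)²) = √(109.49697 + 6.57533) = 10.774 km
2–4: √((0.077·111.32)² + (0.005·91.58)²) = √(73.47301 + 0.20967) = 8.584 km
2–5: √((0.052·111.32)² + (0.026·91.58)²) = √(33.50835 + 5.66954) = 6.259 km
2–6: √((0.069·111.32)² + (-0.036·91.58)²) = √(58.99899 + 10.86942) = 8.359 km
3–4: √((-0.017·111.32)² + (0.033·91.58)²) = √(3.58133 + 9.13333) = 3.566 km
3–5: √((-0.042·111.32)² + (0.054·91.58)²) = √(21.85974 + 24.45619) = 6.806 km
3–6: √((-0.025·111.32)² + (-0.008·91.58)²) = √(7.74509 + 0.53676) = 2.878 km
4–5: √((-0.025·111.32)² + (0.021·91.58)²) = √(7.74509 + 3.69862) = 3.383 km
4–6: √((-0.008·111.32)² + (-0.041·91.58)²) = √(0.79310 + 14.09837) = 3.859 km
5–6: √((0.017·111.32)² + (-0.062·91.58)²) = √(3.58133 + 32.23923) = 5.985 km
Closest pair: 3–6 at 2.878 km.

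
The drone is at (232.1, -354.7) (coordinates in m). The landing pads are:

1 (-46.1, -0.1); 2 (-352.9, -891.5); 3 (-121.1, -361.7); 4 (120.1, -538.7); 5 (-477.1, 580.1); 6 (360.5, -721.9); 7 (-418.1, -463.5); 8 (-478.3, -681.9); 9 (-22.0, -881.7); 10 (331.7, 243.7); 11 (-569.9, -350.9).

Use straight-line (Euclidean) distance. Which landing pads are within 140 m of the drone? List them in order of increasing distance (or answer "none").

none

Distances from (232.1, -354.7):
1: √((-278.2)² + (354.6)²) = √(77395.240 + 125741.160) = 450.7 m
2: √((-585.0)² + (-536.8)²) = √(342225.000 + 288154.240) = 794.0 m
3: √((-353.2)² + (-7.0)²) = √(124750.240 + 49.000) = 353.3 m
4: √((-112.0)² + (-184.0)²) = √(12544.000 + 33856.000) = 215.4 m
5: √((-709.2)² + (934.8)²) = √(502964.640 + 873851.040) = 1173.4 m
6: √((128.4)² + (-367.2)²) = √(16486.560 + 134835.840) = 389.0 m
7: √((-650.2)² + (-108.8)²) = √(422760.040 + 11837.440) = 659.2 m
8: √((-710.4)² + (-327.2)²) = √(504668.160 + 107059.840) = 782.1 m
9: √((-254.1)² + (-527.0)²) = √(64566.810 + 277729.000) = 585.1 m
10: √((99.6)² + (598.4)²) = √(9920.160 + 358082.560) = 606.6 m
11: √((-802.0)² + (3.8)²) = √(643204.000 + 14.440) = 802.0 m
Threshold 140 m: none within range.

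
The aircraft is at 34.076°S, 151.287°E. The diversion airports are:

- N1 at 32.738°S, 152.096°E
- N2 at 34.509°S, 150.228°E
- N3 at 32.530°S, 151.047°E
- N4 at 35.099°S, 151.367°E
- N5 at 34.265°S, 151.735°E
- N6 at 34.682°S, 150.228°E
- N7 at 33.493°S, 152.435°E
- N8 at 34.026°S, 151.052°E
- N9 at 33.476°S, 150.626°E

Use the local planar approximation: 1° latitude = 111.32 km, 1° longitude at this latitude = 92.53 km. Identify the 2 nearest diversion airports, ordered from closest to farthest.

Distances from 34.076°S, 151.287°E:
N1: 166.699 km
N2: 109.203 km
N3: 173.528 km
N4: 114.121 km
N5: 46.487 km
N6: 118.965 km
N7: 124.481 km
N8: 22.446 km
N9: 90.565 km
Sorted: N8 (22.446 km) < N5 (46.487 km) < N9 (90.565 km) < N2 (109.203 km) < …

N8, N5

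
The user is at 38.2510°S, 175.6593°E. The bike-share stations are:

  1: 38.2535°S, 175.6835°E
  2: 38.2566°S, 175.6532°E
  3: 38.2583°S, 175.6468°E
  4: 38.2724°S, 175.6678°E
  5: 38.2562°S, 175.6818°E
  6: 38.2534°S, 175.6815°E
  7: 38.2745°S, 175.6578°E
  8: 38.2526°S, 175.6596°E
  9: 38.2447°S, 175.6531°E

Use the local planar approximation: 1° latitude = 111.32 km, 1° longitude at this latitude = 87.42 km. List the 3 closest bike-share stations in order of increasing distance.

Distances from 38.2510°S, 175.6593°E:
1: √((-0.0025·111.32)² + (0.0242·87.42)²) = √(0.077451 + 4.475611) = 2.1338 km
2: √((-0.0056·111.32)² + (-0.0061·87.42)²) = √(0.388618 + 0.284368) = 0.8204 km
3: √((-0.0073·111.32)² + (-0.0125·87.42)²) = √(0.660377 + 1.194103) = 1.3618 km
4: √((-0.0214·111.32)² + (0.0085·87.42)²) = √(5.675106 + 0.552153) = 2.4954 km
5: √((-0.0052·111.32)² + (0.0225·87.42)²) = √(0.335084 + 3.868892) = 2.0504 km
6: √((-0.0024·111.32)² + (0.0222·87.42)²) = √(0.071379 + 3.766410) = 1.9590 km
7: √((-0.0235·111.32)² + (-0.0015·87.42)²) = √(6.843561 + 0.017195) = 2.6193 km
8: √((-0.0016·111.32)² + (0.0003·87.42)²) = √(0.031724 + 0.000688) = 0.1800 km
9: √((0.0063·111.32)² + (-0.0062·87.42)²) = √(0.491844 + 0.293768) = 0.8863 km
Sorted: 8 (0.1800 km) < 2 (0.8204 km) < 9 (0.8863 km) < 3 (1.3618 km) < 6 (1.9590 km) < …

8, 2, 9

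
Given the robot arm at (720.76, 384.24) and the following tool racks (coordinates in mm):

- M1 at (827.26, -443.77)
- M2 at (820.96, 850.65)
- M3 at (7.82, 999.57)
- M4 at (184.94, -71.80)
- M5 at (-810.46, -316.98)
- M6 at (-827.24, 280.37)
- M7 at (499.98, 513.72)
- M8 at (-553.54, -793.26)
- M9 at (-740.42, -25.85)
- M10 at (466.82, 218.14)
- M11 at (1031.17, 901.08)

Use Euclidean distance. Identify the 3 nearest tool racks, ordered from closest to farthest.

Distances from (720.76, 384.24):
M1: √((106.50)² + (-828.01)²) = √(11342.2500 + 685600.5601) = 834.83 mm
M2: √((100.20)² + (466.41)²) = √(10040.0400 + 217538.2881) = 477.05 mm
M3: √((-712.94)² + (615.33)²) = √(508283.4436 + 378631.0089) = 941.76 mm
M4: √((-535.82)² + (-456.04)²) = √(287103.0724 + 207972.4816) = 703.62 mm
M5: √((-1531.22)² + (-701.22)²) = √(2344634.6884 + 491709.4884) = 1684.14 mm
M6: √((-1548.00)² + (-103.87)²) = √(2396304.0000 + 10788.9769) = 1551.48 mm
M7: √((-220.78)² + (129.48)²) = √(48743.8084 + 16765.0704) = 255.95 mm
M8: √((-1274.30)² + (-1177.50)²) = √(1623840.4900 + 1386506.2500) = 1735.04 mm
M9: √((-1461.18)² + (-410.09)²) = √(2135046.9924 + 168173.8081) = 1517.64 mm
M10: √((-253.94)² + (-166.10)²) = √(64485.5236 + 27589.2100) = 303.44 mm
M11: √((310.41)² + (516.84)²) = √(96354.3681 + 267123.5856) = 602.89 mm
Sorted: M7 (255.95 mm) < M10 (303.44 mm) < M2 (477.05 mm) < M11 (602.89 mm) < M4 (703.62 mm) < …

M7, M10, M2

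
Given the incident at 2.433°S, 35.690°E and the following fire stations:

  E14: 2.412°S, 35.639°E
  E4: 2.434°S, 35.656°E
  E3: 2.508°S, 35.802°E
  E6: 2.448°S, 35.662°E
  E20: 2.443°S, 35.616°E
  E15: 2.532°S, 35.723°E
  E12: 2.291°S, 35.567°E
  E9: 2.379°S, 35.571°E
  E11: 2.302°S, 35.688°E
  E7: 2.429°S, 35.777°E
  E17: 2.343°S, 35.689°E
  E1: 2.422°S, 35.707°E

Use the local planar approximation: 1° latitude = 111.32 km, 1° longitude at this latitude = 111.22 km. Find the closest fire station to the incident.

Distances from 2.433°S, 35.690°E:
E14: 6.135 km
E4: 3.783 km
E3: 14.996 km
E6: 3.534 km
E20: 8.305 km
E15: 11.616 km
E12: 20.905 km
E9: 14.536 km
E11: 14.585 km
E7: 9.686 km
E17: 10.019 km
E1: 2.253 km
Minimum: E1 at 2.253 km.

E1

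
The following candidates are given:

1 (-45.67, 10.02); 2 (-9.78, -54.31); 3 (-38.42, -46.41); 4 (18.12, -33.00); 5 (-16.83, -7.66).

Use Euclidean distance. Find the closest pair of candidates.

2 and 3

Pairwise distances:
1–2: 73.66
1–3: 56.89
1–4: 76.94
1–5: 33.83
2–3: 29.71
2–4: 35.11
2–5: 47.18
3–4: 58.11
3–5: 44.36
4–5: 43.17
Closest pair: 2–3 at 29.71.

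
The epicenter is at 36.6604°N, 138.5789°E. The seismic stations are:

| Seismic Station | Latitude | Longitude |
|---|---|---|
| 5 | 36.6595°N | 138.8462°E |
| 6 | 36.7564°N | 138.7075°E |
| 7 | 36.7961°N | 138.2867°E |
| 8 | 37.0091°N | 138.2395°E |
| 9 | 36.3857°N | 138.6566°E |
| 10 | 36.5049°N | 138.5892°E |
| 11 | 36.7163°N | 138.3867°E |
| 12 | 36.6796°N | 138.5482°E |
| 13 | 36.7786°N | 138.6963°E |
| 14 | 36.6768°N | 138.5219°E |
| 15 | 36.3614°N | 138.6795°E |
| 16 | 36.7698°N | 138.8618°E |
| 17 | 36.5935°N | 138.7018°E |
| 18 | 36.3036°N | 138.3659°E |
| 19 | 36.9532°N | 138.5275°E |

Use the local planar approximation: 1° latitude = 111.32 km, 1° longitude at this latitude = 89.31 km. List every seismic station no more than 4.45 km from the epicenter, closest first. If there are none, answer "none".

12

Distances from 36.6604°N, 138.5789°E:
5: √((-0.0009·111.32)² + (0.2673·89.31)²) = √(0.010038 + 569.899264) = 23.8728 km
6: √((0.0960·111.32)² + (0.1286·89.31)²) = √(114.205984 + 131.911335) = 15.6881 km
7: √((0.1357·111.32)² + (-0.2922·89.31)²) = √(228.194982 + 681.021153) = 30.1532 km
8: √((0.3487·111.32)² + (-0.3394·89.31)²) = √(1506.781537 + 918.806068) = 49.2503 km
9: √((-0.2747·111.32)² + (0.0777·89.31)²) = √(935.112181 + 48.155092) = 31.3571 km
10: √((-0.1555·111.32)² + (0.0103·89.31)²) = √(299.645101 + 0.846203) = 17.3347 km
11: √((0.0559·111.32)² + (-0.1922·89.31)²) = √(38.723090 + 294.650339) = 18.2585 km
12: √((0.0192·111.32)² + (-0.0307·89.31)²) = √(4.568239 + 7.517560) = 3.4765 km
13: √((0.1182·111.32)² + (0.1174·89.31)²) = √(173.133596 + 109.935099) = 16.8246 km
14: √((0.0164·111.32)² + (-0.0570·89.31)²) = √(3.332991 + 25.914921) = 5.4081 km
15: √((-0.2990·111.32)² + (0.1006·89.31)²) = √(1107.869923 + 80.722786) = 34.4760 km
16: √((0.1094·111.32)² + (0.2829·89.31)²) = √(148.313621 + 638.360599) = 28.0477 km
17: √((-0.0669·111.32)² + (0.1229·89.31)²) = √(55.462396 + 120.476944) = 13.2642 km
18: √((-0.3568·111.32)² + (-0.2130·89.31)²) = √(1577.597054 + 361.875670) = 44.0394 km
19: √((0.2928·111.32)² + (-0.0514·89.31)²) = √(1062.401169 + 21.073002) = 32.9162 km
Threshold 4.45 km: 12 (3.4765 km) is within range.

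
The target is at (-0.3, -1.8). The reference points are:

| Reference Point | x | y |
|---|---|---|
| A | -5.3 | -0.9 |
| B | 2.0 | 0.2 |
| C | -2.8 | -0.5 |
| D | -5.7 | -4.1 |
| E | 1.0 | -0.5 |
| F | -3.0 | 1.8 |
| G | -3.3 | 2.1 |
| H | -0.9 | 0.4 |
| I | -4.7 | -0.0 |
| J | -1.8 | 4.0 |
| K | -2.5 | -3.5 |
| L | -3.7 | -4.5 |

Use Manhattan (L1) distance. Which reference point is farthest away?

Distances from (-0.3, -1.8):
A: |-5.0| + |0.9| = 5.0 + 0.9 = 5.9
B: |2.3| + |2.0| = 2.3 + 2.0 = 4.3
C: |-2.5| + |1.3| = 2.5 + 1.3 = 3.8
D: |-5.4| + |-2.3| = 5.4 + 2.3 = 7.7
E: |1.3| + |1.3| = 1.3 + 1.3 = 2.6
F: |-2.7| + |3.6| = 2.7 + 3.6 = 6.3
G: |-3.0| + |3.9| = 3.0 + 3.9 = 6.9
H: |-0.6| + |2.2| = 0.6 + 2.2 = 2.8
I: |-4.4| + |1.8| = 4.4 + 1.8 = 6.2
J: |-1.5| + |5.8| = 1.5 + 5.8 = 7.3
K: |-2.2| + |-1.7| = 2.2 + 1.7 = 3.9
L: |-3.4| + |-2.7| = 3.4 + 2.7 = 6.1
Maximum: D at 7.7.

D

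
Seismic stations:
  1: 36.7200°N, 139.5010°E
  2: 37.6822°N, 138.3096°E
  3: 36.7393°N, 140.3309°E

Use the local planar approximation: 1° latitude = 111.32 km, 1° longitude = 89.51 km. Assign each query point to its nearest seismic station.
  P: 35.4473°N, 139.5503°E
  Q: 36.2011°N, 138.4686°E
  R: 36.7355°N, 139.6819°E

P→1; Q→1; R→1

P at 35.4473°N, 139.5503°E:
  1: 141.7457 km
  2: 272.4504 km
  3: 159.8993 km
  → nearest: 1 (141.7457 km)
Q at 36.2011°N, 138.4686°E:
  1: 108.9785 km
  2: 165.4892 km
  3: 177.1343 km
  → nearest: 1 (108.9785 km)
R at 36.7355°N, 139.6819°E:
  1: 16.2840 km
  2: 161.8477 km
  3: 58.0935 km
  → nearest: 1 (16.2840 km)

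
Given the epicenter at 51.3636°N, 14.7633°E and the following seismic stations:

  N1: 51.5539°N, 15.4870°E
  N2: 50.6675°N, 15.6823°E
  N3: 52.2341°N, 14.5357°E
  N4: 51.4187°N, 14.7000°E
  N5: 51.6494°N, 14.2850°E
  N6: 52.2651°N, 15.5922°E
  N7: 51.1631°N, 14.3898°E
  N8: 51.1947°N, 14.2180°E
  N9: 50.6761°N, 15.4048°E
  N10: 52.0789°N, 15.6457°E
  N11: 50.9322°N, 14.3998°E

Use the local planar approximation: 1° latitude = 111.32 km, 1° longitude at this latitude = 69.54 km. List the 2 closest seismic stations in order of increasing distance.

Distances from 51.3636°N, 14.7633°E:
N1: √((0.1903·111.32)² + (0.7237·69.54)²) = √(448.770160 + 2532.716140) = 54.6030 km
N2: √((-0.6961·111.32)² + (0.9190·69.54)²) = √(6004.677163 + 4084.137881) = 100.4431 km
N3: √((0.8705·111.32)² + (-0.2276·69.54)²) = √(9390.396844 + 250.503552) = 98.1881 km
N4: √((0.0551·111.32)² + (-0.0633·69.54)²) = √(37.622668 + 19.376565) = 7.5498 km
N5: √((0.2858·111.32)² + (-0.4783·69.54)²) = √(1012.210514 + 1106.292924) = 46.0272 km
N6: √((0.9015·111.32)² + (0.8289·69.54)²) = √(10071.122011 + 3322.566271) = 115.7311 km
N7: √((-0.2005·111.32)² + (-0.3735·69.54)²) = √(498.167223 + 674.606599) = 34.2458 km
N8: √((-0.1689·111.32)² + (-0.5453·69.54)²) = √(353.513249 + 1437.938686) = 42.3255 km
N9: √((-0.6875·111.32)² + (0.6415·69.54)²) = √(5857.223556 + 1990.044070) = 88.5848 km
N10: √((0.7153·111.32)² + (0.8824·69.54)²) = √(6340.490343 + 3765.306826) = 100.5276 km
N11: √((-0.4314·111.32)² + (-0.3635·69.54)²) = √(2306.251558 + 638.966667) = 54.2699 km
Sorted: N4 (7.5498 km) < N7 (34.2458 km) < N8 (42.3255 km) < N5 (46.0272 km) < …

N4, N7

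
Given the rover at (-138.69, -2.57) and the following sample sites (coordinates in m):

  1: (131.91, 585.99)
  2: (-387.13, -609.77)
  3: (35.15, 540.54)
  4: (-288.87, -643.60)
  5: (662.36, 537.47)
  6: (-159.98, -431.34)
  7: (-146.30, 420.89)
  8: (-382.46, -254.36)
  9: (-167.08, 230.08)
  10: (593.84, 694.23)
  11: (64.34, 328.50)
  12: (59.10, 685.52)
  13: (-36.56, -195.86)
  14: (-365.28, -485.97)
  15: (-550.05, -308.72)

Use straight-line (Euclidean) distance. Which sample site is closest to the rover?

Distances from (-138.69, -2.57):
1: √((270.60)² + (588.56)²) = √(73224.3600 + 346402.8736) = 647.79 m
2: √((-248.44)² + (-607.20)²) = √(61722.4336 + 368691.8400) = 656.06 m
3: √((173.84)² + (543.11)²) = √(30220.3456 + 294968.4721) = 570.25 m
4: √((-150.18)² + (-641.03)²) = √(22554.0324 + 410919.4609) = 658.39 m
5: √((801.05)² + (540.04)²) = √(641681.1025 + 291643.2016) = 966.09 m
6: √((-21.29)² + (-428.77)²) = √(453.2641 + 183843.7129) = 429.30 m
7: √((-7.61)² + (423.46)²) = √(57.9121 + 179318.3716) = 423.53 m
8: √((-243.77)² + (-251.79)²) = √(59423.8129 + 63398.2041) = 350.46 m
9: √((-28.39)² + (232.65)²) = √(805.9921 + 54126.0225) = 234.38 m
10: √((732.53)² + (696.80)²) = √(536600.2009 + 485530.2400) = 1011.00 m
11: √((203.03)² + (331.07)²) = √(41221.1809 + 109607.3449) = 388.37 m
12: √((197.79)² + (688.09)²) = √(39120.8841 + 473467.8481) = 715.95 m
13: √((102.13)² + (-193.29)²) = √(10430.5369 + 37361.0241) = 218.61 m
14: √((-226.59)² + (-483.40)²) = √(51343.0281 + 233675.5600) = 533.87 m
15: √((-411.36)² + (-306.15)²) = √(169217.0496 + 93727.8225) = 512.78 m
Minimum: 13 at 218.61 m.

13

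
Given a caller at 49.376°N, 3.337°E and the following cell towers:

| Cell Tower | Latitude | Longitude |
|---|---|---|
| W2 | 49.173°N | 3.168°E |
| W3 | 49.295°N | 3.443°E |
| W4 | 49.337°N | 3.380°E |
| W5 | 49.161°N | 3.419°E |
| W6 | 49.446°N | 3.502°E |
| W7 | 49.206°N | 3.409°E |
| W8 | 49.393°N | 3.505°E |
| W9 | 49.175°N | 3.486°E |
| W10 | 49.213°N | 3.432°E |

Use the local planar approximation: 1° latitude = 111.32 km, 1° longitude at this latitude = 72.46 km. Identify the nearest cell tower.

Distances from 49.376°N, 3.337°E:
W2: 25.703 km
W3: 11.845 km
W4: 5.344 km
W5: 24.660 km
W6: 14.271 km
W7: 19.630 km
W8: 12.319 km
W9: 24.844 km
W10: 19.407 km
Minimum: W4 at 5.344 km.

W4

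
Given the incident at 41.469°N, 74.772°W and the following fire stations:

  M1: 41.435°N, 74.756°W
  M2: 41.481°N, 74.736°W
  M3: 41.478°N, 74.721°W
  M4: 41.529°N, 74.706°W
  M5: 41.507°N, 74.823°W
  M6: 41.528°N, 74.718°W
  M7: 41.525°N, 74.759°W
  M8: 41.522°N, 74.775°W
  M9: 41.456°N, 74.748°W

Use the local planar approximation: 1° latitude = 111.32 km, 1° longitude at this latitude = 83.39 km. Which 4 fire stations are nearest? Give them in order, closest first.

Distances from 41.469°N, 74.772°W:
M1: √((-0.034·111.32)² + (0.016·83.39)²) = √(14.32532 + 1.78020) = 4.013 km
M2: √((0.012·111.32)² + (0.036·83.39)²) = √(1.78447 + 9.01224) = 3.286 km
M3: √((0.009·111.32)² + (0.051·83.39)²) = √(1.00376 + 18.08707) = 4.369 km
M4: √((0.060·111.32)² + (0.066·83.39)²) = √(44.61171 + 30.29115) = 8.655 km
M5: √((0.038·111.32)² + (-0.051·83.39)²) = √(17.89425 + 18.08707) = 5.998 km
M6: √((0.059·111.32)² + (0.054·83.39)²) = √(43.13705 + 20.27755) = 7.963 km
M7: √((0.056·111.32)² + (0.013·83.39)²) = √(38.86176 + 1.17521) = 6.327 km
M8: √((0.053·111.32)² + (-0.003·83.39)²) = √(34.80953 + 0.06259) = 5.905 km
M9: √((-0.013·111.32)² + (0.024·83.39)²) = √(2.09427 + 4.00544) = 2.470 km
Sorted: M9 (2.470 km) < M2 (3.286 km) < M1 (4.013 km) < M3 (4.369 km) < M8 (5.905 km) < M5 (5.998 km) < …

M9, M2, M1, M3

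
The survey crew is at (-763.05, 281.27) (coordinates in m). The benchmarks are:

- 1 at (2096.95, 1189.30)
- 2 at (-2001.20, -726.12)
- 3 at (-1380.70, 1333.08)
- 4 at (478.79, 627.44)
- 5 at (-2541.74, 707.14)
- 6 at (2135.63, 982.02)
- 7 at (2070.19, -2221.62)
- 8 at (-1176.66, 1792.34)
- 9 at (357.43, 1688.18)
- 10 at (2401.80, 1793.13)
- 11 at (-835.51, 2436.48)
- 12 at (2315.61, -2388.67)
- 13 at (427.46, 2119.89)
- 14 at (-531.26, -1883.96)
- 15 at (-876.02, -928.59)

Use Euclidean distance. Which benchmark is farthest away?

12

Distances from (-763.05, 281.27):
1: 3000.69 m
2: 1596.20 m
3: 1219.75 m
4: 1289.19 m
5: 1828.96 m
6: 2982.18 m
7: 3780.44 m
8: 1566.65 m
9: 1798.57 m
10: 3507.42 m
11: 2156.43 m
12: 4075.14 m
13: 2190.40 m
14: 2177.60 m
15: 1215.12 m
Maximum: 12 at 4075.14 m.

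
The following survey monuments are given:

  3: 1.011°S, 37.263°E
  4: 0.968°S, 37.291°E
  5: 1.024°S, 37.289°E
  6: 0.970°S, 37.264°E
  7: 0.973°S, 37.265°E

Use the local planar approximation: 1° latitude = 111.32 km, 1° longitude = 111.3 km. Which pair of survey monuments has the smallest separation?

6 and 7

Pairwise distances:
3–4: √((0.043·111.32)² + (0.028·111.3)²) = √(22.91307 + 9.71195) = 5.712 km
3–5: √((-0.013·111.32)² + (0.026·111.3)²) = √(2.09427 + 8.37408) = 3.235 km
3–6: √((0.041·111.32)² + (0.001·111.3)²) = √(20.83119 + 0.01239) = 4.565 km
3–7: √((0.038·111.32)² + (0.002·111.3)²) = √(17.89425 + 0.04955) = 4.236 km
4–5: √((-0.056·111.32)² + (-0.002·111.3)²) = √(38.86176 + 0.04955) = 6.238 km
4–6: √((-0.002·111.32)² + (-0.027·111.3)²) = √(0.04957 + 9.03063) = 3.013 km
4–7: √((-0.005·111.32)² + (-0.026·111.3)²) = √(0.30980 + 8.37408) = 2.947 km
5–6: √((0.054·111.32)² + (-0.025·111.3)²) = √(36.13549 + 7.74231) = 6.624 km
5–7: √((0.051·111.32)² + (-0.024·111.3)²) = √(32.23196 + 7.13531) = 6.274 km
6–7: √((-0.003·111.32)² + (0.001·111.3)²) = √(0.11153 + 0.01239) = 0.352 km
Closest pair: 6–7 at 0.352 km.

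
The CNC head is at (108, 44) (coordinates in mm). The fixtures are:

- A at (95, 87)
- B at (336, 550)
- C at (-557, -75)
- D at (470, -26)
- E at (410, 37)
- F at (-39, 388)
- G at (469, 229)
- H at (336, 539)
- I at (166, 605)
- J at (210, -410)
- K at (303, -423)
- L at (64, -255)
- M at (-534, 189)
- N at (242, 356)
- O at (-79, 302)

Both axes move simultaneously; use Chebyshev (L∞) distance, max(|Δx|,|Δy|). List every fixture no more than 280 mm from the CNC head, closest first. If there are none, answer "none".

A, O

Distances from (108, 44):
A: max(|-13|, |43|) = 43 mm
B: max(|228|, |506|) = 506 mm
C: max(|-665|, |-119|) = 665 mm
D: max(|362|, |-70|) = 362 mm
E: max(|302|, |-7|) = 302 mm
F: max(|-147|, |344|) = 344 mm
G: max(|361|, |185|) = 361 mm
H: max(|228|, |495|) = 495 mm
I: max(|58|, |561|) = 561 mm
J: max(|102|, |-454|) = 454 mm
K: max(|195|, |-467|) = 467 mm
L: max(|-44|, |-299|) = 299 mm
M: max(|-642|, |145|) = 642 mm
N: max(|134|, |312|) = 312 mm
O: max(|-187|, |258|) = 258 mm
Threshold 280 mm: A (43 mm), O (258 mm) are within range.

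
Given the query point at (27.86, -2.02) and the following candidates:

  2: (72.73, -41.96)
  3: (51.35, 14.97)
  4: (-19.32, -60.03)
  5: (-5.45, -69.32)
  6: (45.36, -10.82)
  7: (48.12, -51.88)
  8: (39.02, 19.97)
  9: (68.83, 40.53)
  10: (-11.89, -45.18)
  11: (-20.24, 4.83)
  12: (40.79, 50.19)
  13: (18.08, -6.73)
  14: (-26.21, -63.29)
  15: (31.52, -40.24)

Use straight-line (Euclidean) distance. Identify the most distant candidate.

Distances from (27.86, -2.02):
2: √((44.87)² + (-39.94)²) = √(2013.3169 + 1595.2036) = 60.07
3: √((23.49)² + (16.99)²) = √(551.7801 + 288.6601) = 28.99
4: √((-47.18)² + (-58.01)²) = √(2225.9524 + 3365.1601) = 74.77
5: √((-33.31)² + (-67.30)²) = √(1109.5561 + 4529.2900) = 75.09
6: √((17.50)² + (-8.80)²) = √(306.2500 + 77.4400) = 19.59
7: √((20.26)² + (-49.86)²) = √(410.4676 + 2486.0196) = 53.82
8: √((11.16)² + (21.99)²) = √(124.5456 + 483.5601) = 24.66
9: √((40.97)² + (42.55)²) = √(1678.5409 + 1810.5025) = 59.07
10: √((-39.75)² + (-43.16)²) = √(1580.0625 + 1862.7856) = 58.68
11: √((-48.10)² + (6.85)²) = √(2313.6100 + 46.9225) = 48.59
12: √((12.93)² + (52.21)²) = √(167.1849 + 2725.8841) = 53.79
13: √((-9.78)² + (-4.71)²) = √(95.6484 + 22.1841) = 10.86
14: √((-54.07)² + (-61.27)²) = √(2923.5649 + 3754.0129) = 81.72
15: √((3.66)² + (-38.22)²) = √(13.3956 + 1460.7684) = 38.39
Maximum: 14 at 81.72.

14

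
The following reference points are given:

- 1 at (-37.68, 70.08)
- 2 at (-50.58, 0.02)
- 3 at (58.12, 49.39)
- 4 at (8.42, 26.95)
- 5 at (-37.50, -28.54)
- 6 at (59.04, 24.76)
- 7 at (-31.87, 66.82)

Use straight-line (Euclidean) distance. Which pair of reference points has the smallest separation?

Pairwise distances:
1–2: 71.24
1–3: 98.01
1–4: 63.13
1–5: 98.62
1–6: 106.81
1–7: 6.66
2–3: 119.39
2–4: 64.86
2–5: 31.41
2–6: 112.38
2–7: 69.37
3–4: 54.53
3–5: 123.35
3–6: 24.65
3–7: 91.66
4–5: 72.03
4–6: 50.67
4–7: 56.68
5–6: 110.28
5–7: 95.53
6–7: 100.17
Closest pair: 1–7 at 6.66.

1 and 7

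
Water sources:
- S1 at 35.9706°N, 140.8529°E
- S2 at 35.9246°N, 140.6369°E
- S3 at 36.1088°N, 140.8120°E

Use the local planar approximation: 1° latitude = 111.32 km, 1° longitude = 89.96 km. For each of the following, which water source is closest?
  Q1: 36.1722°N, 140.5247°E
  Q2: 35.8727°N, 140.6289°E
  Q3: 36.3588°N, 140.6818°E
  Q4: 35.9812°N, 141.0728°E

Q1→S3; Q2→S2; Q3→S3; Q4→S1

Q1 at 36.1722°N, 140.5247°E:
  S1: √((-0.2016·111.32)² + (0.3282·89.96)²) = √(503.648391 + 871.718067) = 37.0859 km
  S2: √((-0.2476·111.32)² + (0.1122·89.96)²) = √(759.709708 + 101.878984) = 29.3528 km
  S3: √((-0.0634·111.32)² + (0.2873·89.96)²) = √(49.810960 + 667.990284) = 26.7918 km
  → nearest: S3 (26.7918 km)
Q2 at 35.8727°N, 140.6289°E:
  S1: √((0.0979·111.32)² + (0.2240·89.96)²) = √(118.771374 + 406.064413) = 22.9093 km
  S2: √((0.0519·111.32)² + (0.0080·89.96)²) = √(33.379599 + 0.517939) = 5.8222 km
  S3: √((0.2361·111.32)² + (0.1831·89.96)²) = √(690.777796 + 271.316110) = 31.0176 km
  → nearest: S2 (5.8222 km)
Q3 at 36.3588°N, 140.6818°E:
  S1: √((-0.3882·111.32)² + (0.1711·89.96)²) = √(1867.486442 + 236.918466) = 45.8738 km
  S2: √((-0.4342·111.32)² + (-0.0449·89.96)²) = √(2336.286146 + 16.315169) = 48.5036 km
  S3: √((-0.2500·111.32)² + (0.1302·89.96)²) = √(774.508900 + 137.189496) = 30.1943 km
  → nearest: S3 (30.1943 km)
Q4 at 35.9812°N, 141.0728°E:
  S1: √((-0.0106·111.32)² + (-0.2199·89.96)²) = √(1.392381 + 391.335595) = 19.8174 km
  S2: √((-0.0566·111.32)² + (-0.4359·89.96)²) = √(39.698972 + 1537.703602) = 39.7165 km
  S3: √((0.1276·111.32)² + (-0.2608·89.96)²) = √(201.765888 + 550.445173) = 27.4265 km
  → nearest: S1 (19.8174 km)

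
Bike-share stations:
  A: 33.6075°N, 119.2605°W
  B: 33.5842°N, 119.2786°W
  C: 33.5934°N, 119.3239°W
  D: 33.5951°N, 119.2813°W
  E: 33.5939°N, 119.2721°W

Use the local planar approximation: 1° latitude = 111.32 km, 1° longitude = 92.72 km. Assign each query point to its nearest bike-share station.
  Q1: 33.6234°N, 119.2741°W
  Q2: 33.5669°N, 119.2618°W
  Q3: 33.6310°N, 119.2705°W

Q1→A; Q2→B; Q3→A

Q1 at 33.6234°N, 119.2741°W:
  A: 2.1732 km
  B: 4.3836 km
  C: 5.6986 km
  D: 3.2203 km
  E: 3.2892 km
  → nearest: A (2.1732 km)
Q2 at 33.5669°N, 119.2618°W:
  A: 4.5212 km
  B: 2.4769 km
  C: 6.4696 km
  D: 3.6227 km
  E: 3.1537 km
  → nearest: B (2.4769 km)
Q3 at 33.6310°N, 119.2705°W:
  A: 2.7755 km
  B: 5.2636 km
  C: 6.4834 km
  D: 4.1199 km
  E: 4.1326 km
  → nearest: A (2.7755 km)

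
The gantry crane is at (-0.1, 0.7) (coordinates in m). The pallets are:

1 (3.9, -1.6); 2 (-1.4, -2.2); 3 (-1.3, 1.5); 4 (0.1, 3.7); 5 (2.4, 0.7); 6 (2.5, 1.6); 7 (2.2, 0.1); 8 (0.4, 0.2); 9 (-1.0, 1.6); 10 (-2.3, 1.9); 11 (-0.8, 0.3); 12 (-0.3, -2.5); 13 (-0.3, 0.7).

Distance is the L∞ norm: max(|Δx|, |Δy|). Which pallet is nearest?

Distances from (-0.1, 0.7):
1: max(|4.0|, |-2.3|) = 4.0 m
2: max(|-1.3|, |-2.9|) = 2.9 m
3: max(|-1.2|, |0.8|) = 1.2 m
4: max(|0.2|, |3.0|) = 3.0 m
5: max(|2.5|, |0.0|) = 2.5 m
6: max(|2.6|, |0.9|) = 2.6 m
7: max(|2.3|, |-0.6|) = 2.3 m
8: max(|0.5|, |-0.5|) = 0.5 m
9: max(|-0.9|, |0.9|) = 0.9 m
10: max(|-2.2|, |1.2|) = 2.2 m
11: max(|-0.7|, |-0.4|) = 0.7 m
12: max(|-0.2|, |-3.2|) = 3.2 m
13: max(|-0.2|, |0.0|) = 0.2 m
Minimum: 13 at 0.2 m.

13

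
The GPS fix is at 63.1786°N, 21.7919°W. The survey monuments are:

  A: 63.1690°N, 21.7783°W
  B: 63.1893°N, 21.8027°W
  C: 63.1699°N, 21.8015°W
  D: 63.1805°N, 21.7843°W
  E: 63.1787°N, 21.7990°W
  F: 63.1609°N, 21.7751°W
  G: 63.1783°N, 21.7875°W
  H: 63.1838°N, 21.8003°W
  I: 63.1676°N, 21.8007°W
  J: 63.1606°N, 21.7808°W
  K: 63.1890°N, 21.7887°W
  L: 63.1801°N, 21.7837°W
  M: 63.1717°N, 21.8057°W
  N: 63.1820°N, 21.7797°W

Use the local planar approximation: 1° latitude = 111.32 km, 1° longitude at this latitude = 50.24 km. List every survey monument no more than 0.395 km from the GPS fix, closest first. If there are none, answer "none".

Distances from 63.1786°N, 21.7919°W:
A: 1.2684 km
B: 1.3089 km
C: 1.0819 km
D: 0.4365 km
E: 0.3569 km
F: 2.1435 km
G: 0.2236 km
H: 0.7164 km
I: 1.3019 km
J: 2.0799 km
K: 1.1688 km
L: 0.4445 km
M: 1.0347 km
N: 0.7204 km
Threshold 0.395 km: G (0.2236 km), E (0.3569 km) are within range.

G, E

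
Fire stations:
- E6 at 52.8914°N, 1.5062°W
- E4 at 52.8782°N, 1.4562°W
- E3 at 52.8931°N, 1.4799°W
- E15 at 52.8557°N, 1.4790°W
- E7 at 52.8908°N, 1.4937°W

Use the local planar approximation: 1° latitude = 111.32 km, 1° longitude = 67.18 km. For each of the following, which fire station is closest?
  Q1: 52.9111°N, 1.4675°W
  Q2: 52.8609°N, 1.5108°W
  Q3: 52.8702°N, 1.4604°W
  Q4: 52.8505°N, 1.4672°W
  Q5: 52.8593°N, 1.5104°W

Q1 at 52.9111°N, 1.4675°W:
  E6: 3.4013 km
  E4: 3.7403 km
  E3: 2.1700 km
  E15: 6.2153 km
  E7: 2.8644 km
  → nearest: E3 (2.1700 km)
Q2 at 52.8609°N, 1.5108°W:
  E6: 3.4093 km
  E4: 4.1429 km
  E3: 4.1422 km
  E15: 2.2134 km
  E7: 3.5211 km
  → nearest: E15 (2.2134 km)
Q3 at 52.8702°N, 1.4604°W:
  E6: 3.8777 km
  E4: 0.9342 km
  E3: 2.8661 km
  E15: 2.0413 km
  E7: 3.2036 km
  → nearest: E4 (0.9342 km)
Q4 at 52.8505°N, 1.4672°W:
  E6: 5.2530 km
  E4: 3.1709 km
  E3: 4.8184 km
  E15: 0.9816 km
  E7: 4.8265 km
  → nearest: E15 (0.9816 km)
Q5 at 52.8593°N, 1.5104°W:
  E6: 3.5845 km
  E4: 4.2053 km
  E3: 4.2843 km
  E15: 2.1472 km
  E7: 3.6817 km
  → nearest: E15 (2.1472 km)

Q1→E3; Q2→E15; Q3→E4; Q4→E15; Q5→E15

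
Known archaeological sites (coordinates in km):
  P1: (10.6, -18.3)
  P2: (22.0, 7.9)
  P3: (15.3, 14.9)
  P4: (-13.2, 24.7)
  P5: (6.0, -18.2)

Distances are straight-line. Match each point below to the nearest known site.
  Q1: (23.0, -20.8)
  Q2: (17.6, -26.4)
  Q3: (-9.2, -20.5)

Q1 at (23.0, -20.8):
  P1: 12.6 km
  P2: 28.7 km
  P3: 36.5 km
  P4: 58.1 km
  P5: 17.2 km
  → nearest: P1 (12.6 km)
Q2 at (17.6, -26.4):
  P1: 10.7 km
  P2: 34.6 km
  P3: 41.4 km
  P4: 59.7 km
  P5: 14.2 km
  → nearest: P1 (10.7 km)
Q3 at (-9.2, -20.5):
  P1: 19.9 km
  P2: 42.2 km
  P3: 43.1 km
  P4: 45.4 km
  P5: 15.4 km
  → nearest: P5 (15.4 km)

Q1→P1; Q2→P1; Q3→P5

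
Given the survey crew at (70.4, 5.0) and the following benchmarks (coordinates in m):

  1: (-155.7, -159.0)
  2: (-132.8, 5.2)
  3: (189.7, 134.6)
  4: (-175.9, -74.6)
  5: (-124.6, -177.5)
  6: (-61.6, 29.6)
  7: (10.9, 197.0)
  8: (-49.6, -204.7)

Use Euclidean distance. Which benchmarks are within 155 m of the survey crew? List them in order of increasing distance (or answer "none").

6

Distances from (70.4, 5.0):
1: 279.3 m
2: 203.2 m
3: 176.1 m
4: 258.8 m
5: 267.1 m
6: 134.3 m
7: 201.0 m
8: 241.6 m
Threshold 155 m: 6 (134.3 m) is within range.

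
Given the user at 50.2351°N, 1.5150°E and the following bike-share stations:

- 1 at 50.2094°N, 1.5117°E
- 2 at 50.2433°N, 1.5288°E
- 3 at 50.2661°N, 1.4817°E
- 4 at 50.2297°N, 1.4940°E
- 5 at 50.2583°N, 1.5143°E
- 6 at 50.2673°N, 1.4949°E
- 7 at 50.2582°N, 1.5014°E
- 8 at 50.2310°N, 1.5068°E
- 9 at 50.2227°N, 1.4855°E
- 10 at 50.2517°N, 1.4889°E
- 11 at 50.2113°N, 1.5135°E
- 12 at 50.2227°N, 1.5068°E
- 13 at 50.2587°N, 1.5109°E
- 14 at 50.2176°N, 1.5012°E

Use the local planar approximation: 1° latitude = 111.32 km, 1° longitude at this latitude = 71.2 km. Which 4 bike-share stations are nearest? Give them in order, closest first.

Distances from 50.2351°N, 1.5150°E:
1: √((-0.0257·111.32)² + (-0.0033·71.2)²) = √(8.184886 + 0.055206) = 2.8706 km
2: √((0.0082·111.32)² + (0.0138·71.2)²) = √(0.833248 + 0.965424) = 1.3411 km
3: √((0.0310·111.32)² + (-0.0333·71.2)²) = √(11.908849 + 5.621451) = 4.1869 km
4: √((-0.0054·111.32)² + (-0.0210·71.2)²) = √(0.361355 + 2.235623) = 1.6115 km
5: √((0.0232·111.32)² + (-0.0007·71.2)²) = √(6.669947 + 0.002484) = 2.5831 km
6: √((0.0322·111.32)² + (-0.0201·71.2)²) = √(12.848669 + 2.048104) = 3.8596 km
7: √((0.0231·111.32)² + (-0.0136·71.2)²) = √(6.612571 + 0.937644) = 2.7478 km
8: √((-0.0041·111.32)² + (-0.0082·71.2)²) = √(0.208312 + 0.340869) = 0.7411 km
9: √((-0.0124·111.32)² + (-0.0295·71.2)²) = √(1.905416 + 4.411680) = 2.5134 km
10: √((0.0166·111.32)² + (-0.0261·71.2)²) = √(3.414779 + 3.453353) = 2.6207 km
11: √((-0.0238·111.32)² + (-0.0015·71.2)²) = √(7.019405 + 0.011406) = 2.6516 km
12: √((-0.0124·111.32)² + (-0.0082·71.2)²) = √(1.905416 + 0.340869) = 1.4988 km
13: √((0.0236·111.32)² + (-0.0041·71.2)²) = √(6.901928 + 0.085217) = 2.6433 km
14: √((-0.0175·111.32)² + (-0.0138·71.2)²) = √(3.795094 + 0.965424) = 2.1819 km
Sorted: 8 (0.7411 km) < 2 (1.3411 km) < 12 (1.4988 km) < 4 (1.6115 km) < 14 (2.1819 km) < 9 (2.5134 km) < …

8, 2, 12, 4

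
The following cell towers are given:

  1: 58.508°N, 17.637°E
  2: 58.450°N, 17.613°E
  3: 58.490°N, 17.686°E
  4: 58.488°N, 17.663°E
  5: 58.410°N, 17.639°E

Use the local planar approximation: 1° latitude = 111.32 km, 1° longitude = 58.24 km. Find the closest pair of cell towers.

3 and 4

Pairwise distances:
1–2: √((-0.058·111.32)² + (-0.024·58.24)²) = √(41.68717 + 1.95373) = 6.606 km
1–3: √((-0.018·111.32)² + (0.049·58.24)²) = √(4.01505 + 8.14395) = 3.487 km
1–4: √((-0.020·111.32)² + (0.026·58.24)²) = √(4.95686 + 2.29292) = 2.693 km
1–5: √((-0.098·111.32)² + (0.002·58.24)²) = √(119.01414 + 0.01357) = 10.910 km
2–3: √((0.040·111.32)² + (0.073·58.24)²) = √(19.82743 + 18.07542) = 6.157 km
2–4: √((0.038·111.32)² + (0.050·58.24)²) = √(17.89425 + 8.47974) = 5.136 km
2–5: √((-0.040·111.32)² + (0.026·58.24)²) = √(19.82743 + 2.29292) = 4.703 km
3–4: √((-0.002·111.32)² + (-0.023·58.24)²) = √(0.04957 + 1.79431) = 1.358 km
3–5: √((-0.080·111.32)² + (-0.047·58.24)²) = √(79.30971 + 7.49270) = 9.317 km
4–5: √((-0.078·111.32)² + (-0.024·58.24)²) = √(75.39379 + 1.95373) = 8.795 km
Closest pair: 3–4 at 1.358 km.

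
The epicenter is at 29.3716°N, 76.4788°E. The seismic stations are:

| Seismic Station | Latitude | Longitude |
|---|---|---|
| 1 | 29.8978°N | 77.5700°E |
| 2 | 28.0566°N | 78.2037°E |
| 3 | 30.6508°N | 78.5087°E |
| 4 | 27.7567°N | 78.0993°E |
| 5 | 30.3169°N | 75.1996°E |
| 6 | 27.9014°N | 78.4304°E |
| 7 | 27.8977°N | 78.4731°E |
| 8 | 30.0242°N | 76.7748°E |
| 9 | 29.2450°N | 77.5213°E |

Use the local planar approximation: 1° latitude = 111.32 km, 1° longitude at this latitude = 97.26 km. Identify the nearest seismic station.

Distances from 29.3716°N, 76.4788°E:
1: √((0.5262·111.32)² + (1.0912·97.26)²) = √(3431.216193 + 11263.600673) = 121.2222 km
2: √((-1.3150·111.32)² + (1.7249·97.26)²) = √(21428.802442 + 28144.683867) = 222.6510 km
3: √((1.2792·111.32)² + (2.0299·97.26)²) = √(20277.914931 + 38977.844403) = 243.4251 km
4: √((-1.6149·111.32)² + (1.6205·97.26)²) = √(32317.493073 + 24840.858513) = 239.0781 km
5: √((0.9453·111.32)² + (-1.2792·97.26)²) = √(11073.520427 + 15479.090234) = 162.9497 km
6: √((-1.4702·111.32)² + (1.9516·97.26)²) = √(26785.467588 + 36028.829193) = 250.6278 km
7: √((-1.4739·111.32)² + (1.9943·97.26)²) = √(26920.457301 + 37622.660966) = 254.0534 km
8: √((0.6526·111.32)² + (0.2960·97.26)²) = √(5277.649376 + 828.804218) = 78.1438 km
9: √((-0.1266·111.32)² + (1.0425·97.26)²) = √(198.615806 + 10280.651982) = 102.3683 km
Minimum: 8 at 78.1438 km.

8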